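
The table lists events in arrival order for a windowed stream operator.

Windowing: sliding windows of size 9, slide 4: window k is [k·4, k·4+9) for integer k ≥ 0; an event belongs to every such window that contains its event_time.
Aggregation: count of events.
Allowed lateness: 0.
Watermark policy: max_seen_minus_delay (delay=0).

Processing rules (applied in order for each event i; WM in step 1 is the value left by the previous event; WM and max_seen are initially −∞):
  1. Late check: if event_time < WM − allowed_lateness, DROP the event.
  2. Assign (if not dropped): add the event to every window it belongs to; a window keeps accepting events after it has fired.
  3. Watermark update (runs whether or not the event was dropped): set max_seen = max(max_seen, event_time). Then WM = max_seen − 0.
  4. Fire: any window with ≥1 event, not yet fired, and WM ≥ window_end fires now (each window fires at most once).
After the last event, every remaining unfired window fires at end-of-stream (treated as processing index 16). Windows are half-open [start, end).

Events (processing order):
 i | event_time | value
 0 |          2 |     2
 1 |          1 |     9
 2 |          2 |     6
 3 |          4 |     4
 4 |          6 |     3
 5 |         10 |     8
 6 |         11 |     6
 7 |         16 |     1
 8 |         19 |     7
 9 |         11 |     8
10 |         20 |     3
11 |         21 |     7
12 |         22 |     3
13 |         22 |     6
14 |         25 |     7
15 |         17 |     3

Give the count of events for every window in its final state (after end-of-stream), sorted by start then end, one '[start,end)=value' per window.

[0,9)=4 [4,13)=4 [8,17)=3 [12,21)=3 [16,25)=6 [20,29)=5 [24,33)=1

i=0 t=2 v=2: → [0,9); WM=2
i=1 t=1 v=9: DROP (t<2-0); WM=2
i=2 t=2 v=6: → [0,9); WM=2
i=3 t=4 v=4: → [4,13),[0,9); WM=4
i=4 t=6 v=3: → [4,13),[0,9); WM=6
i=5 t=10 v=8: → [8,17),[4,13); WM=10; [0,9) fires=4
i=6 t=11 v=6: → [8,17),[4,13); WM=11
i=7 t=16 v=1: → [16,25),[12,21),[8,17); WM=16; [4,13) fires=4
i=8 t=19 v=7: → [16,25),[12,21); WM=19; [8,17) fires=3
i=9 t=11 v=8: DROP (t<19-0); WM=19
i=10 t=20 v=3: → [20,29),[16,25),[12,21); WM=20
i=11 t=21 v=7: → [20,29),[16,25); WM=21; [12,21) fires=3
i=12 t=22 v=3: → [20,29),[16,25); WM=22
i=13 t=22 v=6: → [20,29),[16,25); WM=22
i=14 t=25 v=7: → [24,33),[20,29); WM=25; [16,25) fires=6
i=15 t=17 v=3: DROP (t<25-0); WM=25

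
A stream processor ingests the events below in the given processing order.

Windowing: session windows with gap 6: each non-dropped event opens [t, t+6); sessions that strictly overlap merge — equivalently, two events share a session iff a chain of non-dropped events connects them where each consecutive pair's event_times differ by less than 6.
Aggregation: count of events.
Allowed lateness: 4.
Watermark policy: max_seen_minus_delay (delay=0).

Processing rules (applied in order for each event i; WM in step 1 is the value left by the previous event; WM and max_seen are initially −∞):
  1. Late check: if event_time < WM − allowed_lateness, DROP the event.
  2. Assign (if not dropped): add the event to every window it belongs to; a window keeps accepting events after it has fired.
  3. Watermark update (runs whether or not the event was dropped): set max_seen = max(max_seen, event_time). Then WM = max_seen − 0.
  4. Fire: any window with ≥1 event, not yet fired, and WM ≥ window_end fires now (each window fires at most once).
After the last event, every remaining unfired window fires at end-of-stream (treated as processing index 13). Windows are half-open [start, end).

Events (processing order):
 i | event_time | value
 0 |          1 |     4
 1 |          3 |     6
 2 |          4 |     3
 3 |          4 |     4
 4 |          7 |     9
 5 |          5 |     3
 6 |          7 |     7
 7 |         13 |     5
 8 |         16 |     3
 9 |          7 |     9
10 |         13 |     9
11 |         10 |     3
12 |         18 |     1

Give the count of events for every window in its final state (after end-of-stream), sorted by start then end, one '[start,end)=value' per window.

i=0 t=1 v=4: → [1,7); WM=1
i=1 t=3 v=6: → [1,9); WM=3
i=2 t=4 v=3: → [1,10); WM=4
i=3 t=4 v=4: → [1,10); WM=4
i=4 t=7 v=9: → [1,13); WM=7
i=5 t=5 v=3: → [1,13); WM=7
i=6 t=7 v=7: → [1,13); WM=7
i=7 t=13 v=5: → [13,19); WM=13
i=8 t=16 v=3: → [13,22); WM=16
i=9 t=7 v=9: DROP (t<16-4); WM=16
i=10 t=13 v=9: → [13,22); WM=16
i=11 t=10 v=3: DROP (t<16-4); WM=16
i=12 t=18 v=1: → [13,24); WM=18

[1,13)=7 [13,24)=4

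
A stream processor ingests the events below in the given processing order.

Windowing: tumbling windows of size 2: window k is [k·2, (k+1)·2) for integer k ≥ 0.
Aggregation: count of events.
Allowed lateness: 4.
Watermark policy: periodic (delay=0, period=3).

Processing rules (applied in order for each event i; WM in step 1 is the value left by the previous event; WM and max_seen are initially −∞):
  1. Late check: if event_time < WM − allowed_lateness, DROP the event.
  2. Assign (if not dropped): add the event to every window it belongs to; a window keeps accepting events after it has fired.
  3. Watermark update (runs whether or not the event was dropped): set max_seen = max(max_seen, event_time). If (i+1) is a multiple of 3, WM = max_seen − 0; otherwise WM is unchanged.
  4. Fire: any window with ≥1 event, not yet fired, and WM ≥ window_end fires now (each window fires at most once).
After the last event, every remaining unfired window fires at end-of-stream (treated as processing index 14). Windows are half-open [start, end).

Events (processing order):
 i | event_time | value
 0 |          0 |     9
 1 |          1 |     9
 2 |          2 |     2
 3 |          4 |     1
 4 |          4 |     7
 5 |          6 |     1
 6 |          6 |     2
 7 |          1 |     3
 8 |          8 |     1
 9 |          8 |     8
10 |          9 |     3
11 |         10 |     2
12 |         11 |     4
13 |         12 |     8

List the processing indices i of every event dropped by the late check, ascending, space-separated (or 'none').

i=0 t=0 v=9: → [0,2); WM=−∞
i=1 t=1 v=9: → [0,2); WM=−∞
i=2 t=2 v=2: → [2,4); WM=2; [0,2) fires=2
i=3 t=4 v=1: → [4,6); WM=2
i=4 t=4 v=7: → [4,6); WM=2
i=5 t=6 v=1: → [6,8); WM=6; [2,4) fires=1 [4,6) fires=2
i=6 t=6 v=2: → [6,8); WM=6
i=7 t=1 v=3: DROP (t<6-4); WM=6
i=8 t=8 v=1: → [8,10); WM=8; [6,8) fires=2
i=9 t=8 v=8: → [8,10); WM=8
i=10 t=9 v=3: → [8,10); WM=8
i=11 t=10 v=2: → [10,12); WM=10; [8,10) fires=3
i=12 t=11 v=4: → [10,12); WM=10
i=13 t=12 v=8: → [12,14); WM=10

7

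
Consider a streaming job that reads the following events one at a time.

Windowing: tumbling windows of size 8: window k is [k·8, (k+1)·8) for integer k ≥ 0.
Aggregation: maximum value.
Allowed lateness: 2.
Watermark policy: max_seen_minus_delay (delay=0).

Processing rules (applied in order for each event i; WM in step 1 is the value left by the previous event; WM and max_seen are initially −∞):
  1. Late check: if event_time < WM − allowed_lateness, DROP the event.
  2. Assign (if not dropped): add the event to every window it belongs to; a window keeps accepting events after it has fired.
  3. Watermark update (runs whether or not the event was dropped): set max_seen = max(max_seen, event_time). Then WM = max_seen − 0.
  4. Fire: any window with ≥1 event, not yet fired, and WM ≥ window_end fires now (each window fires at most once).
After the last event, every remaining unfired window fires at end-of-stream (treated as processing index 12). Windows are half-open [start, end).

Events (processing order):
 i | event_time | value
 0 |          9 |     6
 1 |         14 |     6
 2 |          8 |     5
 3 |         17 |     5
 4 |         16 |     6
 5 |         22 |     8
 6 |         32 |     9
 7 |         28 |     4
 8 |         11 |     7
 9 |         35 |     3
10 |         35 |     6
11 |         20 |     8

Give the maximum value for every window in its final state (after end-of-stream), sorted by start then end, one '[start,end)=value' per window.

[8,16)=6 [16,24)=8 [32,40)=9

i=0 t=9 v=6: → [8,16); WM=9
i=1 t=14 v=6: → [8,16); WM=14
i=2 t=8 v=5: DROP (t<14-2); WM=14
i=3 t=17 v=5: → [16,24); WM=17; [8,16) fires=6
i=4 t=16 v=6: → [16,24); WM=17
i=5 t=22 v=8: → [16,24); WM=22
i=6 t=32 v=9: → [32,40); WM=32; [16,24) fires=8
i=7 t=28 v=4: DROP (t<32-2); WM=32
i=8 t=11 v=7: DROP (t<32-2); WM=32
i=9 t=35 v=3: → [32,40); WM=35
i=10 t=35 v=6: → [32,40); WM=35
i=11 t=20 v=8: DROP (t<35-2); WM=35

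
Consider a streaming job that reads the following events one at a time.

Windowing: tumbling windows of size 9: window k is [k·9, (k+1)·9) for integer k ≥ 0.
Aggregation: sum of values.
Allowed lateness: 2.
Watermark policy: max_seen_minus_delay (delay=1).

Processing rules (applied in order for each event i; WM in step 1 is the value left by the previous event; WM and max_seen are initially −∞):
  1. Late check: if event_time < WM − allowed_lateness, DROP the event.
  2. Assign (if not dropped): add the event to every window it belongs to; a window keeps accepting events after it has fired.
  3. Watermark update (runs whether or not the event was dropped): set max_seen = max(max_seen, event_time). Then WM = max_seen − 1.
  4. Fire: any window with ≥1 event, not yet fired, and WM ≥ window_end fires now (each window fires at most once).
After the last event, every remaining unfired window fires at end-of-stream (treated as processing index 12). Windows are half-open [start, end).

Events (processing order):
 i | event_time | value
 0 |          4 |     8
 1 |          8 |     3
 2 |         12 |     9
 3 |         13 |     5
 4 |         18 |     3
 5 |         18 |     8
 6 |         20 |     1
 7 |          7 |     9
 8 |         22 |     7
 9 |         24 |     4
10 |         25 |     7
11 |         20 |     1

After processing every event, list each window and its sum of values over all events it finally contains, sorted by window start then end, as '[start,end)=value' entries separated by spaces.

[0,9)=11 [9,18)=14 [18,27)=30

i=0 t=4 v=8: → [0,9); WM=3
i=1 t=8 v=3: → [0,9); WM=7
i=2 t=12 v=9: → [9,18); WM=11; [0,9) fires=11
i=3 t=13 v=5: → [9,18); WM=12
i=4 t=18 v=3: → [18,27); WM=17
i=5 t=18 v=8: → [18,27); WM=17
i=6 t=20 v=1: → [18,27); WM=19; [9,18) fires=14
i=7 t=7 v=9: DROP (t<19-2); WM=19
i=8 t=22 v=7: → [18,27); WM=21
i=9 t=24 v=4: → [18,27); WM=23
i=10 t=25 v=7: → [18,27); WM=24
i=11 t=20 v=1: DROP (t<24-2); WM=24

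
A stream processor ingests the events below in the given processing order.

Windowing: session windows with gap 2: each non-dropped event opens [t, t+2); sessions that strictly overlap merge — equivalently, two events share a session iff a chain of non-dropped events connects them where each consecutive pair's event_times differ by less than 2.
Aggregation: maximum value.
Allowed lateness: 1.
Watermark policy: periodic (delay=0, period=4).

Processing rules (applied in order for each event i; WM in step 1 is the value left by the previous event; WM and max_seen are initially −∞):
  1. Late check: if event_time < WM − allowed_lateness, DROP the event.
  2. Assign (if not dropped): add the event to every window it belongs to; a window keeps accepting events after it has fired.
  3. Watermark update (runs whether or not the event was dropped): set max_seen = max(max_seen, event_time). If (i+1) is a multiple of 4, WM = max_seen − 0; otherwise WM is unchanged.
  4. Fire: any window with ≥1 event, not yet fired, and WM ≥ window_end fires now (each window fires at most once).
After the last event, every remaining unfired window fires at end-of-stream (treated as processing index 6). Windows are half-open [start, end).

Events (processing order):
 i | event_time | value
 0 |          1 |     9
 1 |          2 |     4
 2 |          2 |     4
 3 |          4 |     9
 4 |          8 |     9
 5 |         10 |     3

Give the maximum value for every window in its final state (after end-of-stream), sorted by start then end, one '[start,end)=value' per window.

[1,4)=9 [4,6)=9 [8,10)=9 [10,12)=3

i=0 t=1 v=9: → [1,3); WM=−∞
i=1 t=2 v=4: → [1,4); WM=−∞
i=2 t=2 v=4: → [1,4); WM=−∞
i=3 t=4 v=9: → [4,6); WM=4
i=4 t=8 v=9: → [8,10); WM=4
i=5 t=10 v=3: → [10,12); WM=4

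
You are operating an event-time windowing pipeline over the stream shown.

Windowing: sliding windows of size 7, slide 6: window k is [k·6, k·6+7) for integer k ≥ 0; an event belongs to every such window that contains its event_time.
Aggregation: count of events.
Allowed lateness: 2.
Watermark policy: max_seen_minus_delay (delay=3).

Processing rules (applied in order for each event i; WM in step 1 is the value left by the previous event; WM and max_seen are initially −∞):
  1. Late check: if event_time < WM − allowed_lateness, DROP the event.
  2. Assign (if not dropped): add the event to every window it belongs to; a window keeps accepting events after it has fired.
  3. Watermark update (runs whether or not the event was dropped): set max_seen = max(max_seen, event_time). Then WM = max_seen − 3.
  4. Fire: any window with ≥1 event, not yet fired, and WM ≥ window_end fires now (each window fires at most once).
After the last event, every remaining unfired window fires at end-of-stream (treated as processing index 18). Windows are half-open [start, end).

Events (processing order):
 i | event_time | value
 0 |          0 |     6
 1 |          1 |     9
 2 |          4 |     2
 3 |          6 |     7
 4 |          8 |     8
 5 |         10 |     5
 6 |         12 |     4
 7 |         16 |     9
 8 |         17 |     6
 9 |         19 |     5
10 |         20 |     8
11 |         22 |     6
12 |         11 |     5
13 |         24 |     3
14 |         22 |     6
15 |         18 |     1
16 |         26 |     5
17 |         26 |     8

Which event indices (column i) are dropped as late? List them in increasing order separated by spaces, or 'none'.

i=0 t=0 v=6: → [0,7); WM=-3
i=1 t=1 v=9: → [0,7); WM=-2
i=2 t=4 v=2: → [0,7); WM=1
i=3 t=6 v=7: → [6,13),[0,7); WM=3
i=4 t=8 v=8: → [6,13); WM=5
i=5 t=10 v=5: → [6,13); WM=7; [0,7) fires=4
i=6 t=12 v=4: → [12,19),[6,13); WM=9
i=7 t=16 v=9: → [12,19); WM=13; [6,13) fires=4
i=8 t=17 v=6: → [12,19); WM=14
i=9 t=19 v=5: → [18,25); WM=16
i=10 t=20 v=8: → [18,25); WM=17
i=11 t=22 v=6: → [18,25); WM=19; [12,19) fires=3
i=12 t=11 v=5: DROP (t<19-2); WM=19
i=13 t=24 v=3: → [24,31),[18,25); WM=21
i=14 t=22 v=6: → [18,25); WM=21
i=15 t=18 v=1: DROP (t<21-2); WM=21
i=16 t=26 v=5: → [24,31); WM=23
i=17 t=26 v=8: → [24,31); WM=23

12 15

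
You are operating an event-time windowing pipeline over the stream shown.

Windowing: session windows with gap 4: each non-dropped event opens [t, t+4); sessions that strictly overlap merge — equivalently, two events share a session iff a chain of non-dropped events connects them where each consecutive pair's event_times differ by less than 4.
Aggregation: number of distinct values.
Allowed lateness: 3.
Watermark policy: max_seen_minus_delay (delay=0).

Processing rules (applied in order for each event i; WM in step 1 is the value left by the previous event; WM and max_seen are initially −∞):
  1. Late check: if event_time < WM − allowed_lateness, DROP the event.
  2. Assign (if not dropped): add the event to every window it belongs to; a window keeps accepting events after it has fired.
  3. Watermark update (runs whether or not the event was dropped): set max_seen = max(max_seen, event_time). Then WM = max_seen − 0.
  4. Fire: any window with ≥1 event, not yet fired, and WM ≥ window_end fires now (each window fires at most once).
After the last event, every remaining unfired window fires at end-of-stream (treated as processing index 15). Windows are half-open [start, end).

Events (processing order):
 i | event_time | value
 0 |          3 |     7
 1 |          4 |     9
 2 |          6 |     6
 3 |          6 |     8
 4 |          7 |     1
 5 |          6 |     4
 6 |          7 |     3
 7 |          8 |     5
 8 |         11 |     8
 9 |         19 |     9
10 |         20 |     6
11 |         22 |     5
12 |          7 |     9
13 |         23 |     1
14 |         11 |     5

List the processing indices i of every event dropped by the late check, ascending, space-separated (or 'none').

12 14

i=0 t=3 v=7: → [3,7); WM=3
i=1 t=4 v=9: → [3,8); WM=4
i=2 t=6 v=6: → [3,10); WM=6
i=3 t=6 v=8: → [3,10); WM=6
i=4 t=7 v=1: → [3,11); WM=7
i=5 t=6 v=4: → [3,11); WM=7
i=6 t=7 v=3: → [3,11); WM=7
i=7 t=8 v=5: → [3,12); WM=8
i=8 t=11 v=8: → [3,15); WM=11
i=9 t=19 v=9: → [19,23); WM=19
i=10 t=20 v=6: → [19,24); WM=20
i=11 t=22 v=5: → [19,26); WM=22
i=12 t=7 v=9: DROP (t<22-3); WM=22
i=13 t=23 v=1: → [19,27); WM=23
i=14 t=11 v=5: DROP (t<23-3); WM=23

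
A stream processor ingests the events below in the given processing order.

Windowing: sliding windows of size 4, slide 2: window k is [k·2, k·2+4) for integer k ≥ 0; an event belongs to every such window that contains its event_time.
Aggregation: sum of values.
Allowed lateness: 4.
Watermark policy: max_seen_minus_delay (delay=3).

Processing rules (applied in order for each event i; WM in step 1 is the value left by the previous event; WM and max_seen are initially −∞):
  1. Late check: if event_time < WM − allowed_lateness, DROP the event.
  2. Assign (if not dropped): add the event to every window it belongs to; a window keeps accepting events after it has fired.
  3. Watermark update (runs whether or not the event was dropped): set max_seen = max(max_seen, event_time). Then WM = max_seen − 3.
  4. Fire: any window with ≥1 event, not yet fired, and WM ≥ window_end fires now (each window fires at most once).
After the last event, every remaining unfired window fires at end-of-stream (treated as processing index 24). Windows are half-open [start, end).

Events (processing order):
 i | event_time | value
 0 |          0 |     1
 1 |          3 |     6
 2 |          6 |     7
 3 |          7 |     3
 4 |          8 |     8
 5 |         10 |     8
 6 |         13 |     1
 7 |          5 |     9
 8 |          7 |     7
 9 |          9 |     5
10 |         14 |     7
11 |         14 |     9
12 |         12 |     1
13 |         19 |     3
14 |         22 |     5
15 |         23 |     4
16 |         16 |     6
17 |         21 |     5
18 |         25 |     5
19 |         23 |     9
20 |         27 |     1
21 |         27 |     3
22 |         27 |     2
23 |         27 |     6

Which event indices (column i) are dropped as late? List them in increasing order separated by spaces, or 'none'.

i=0 t=0 v=1: → [0,4); WM=-3
i=1 t=3 v=6: → [2,6),[0,4); WM=0
i=2 t=6 v=7: → [6,10),[4,8); WM=3
i=3 t=7 v=3: → [6,10),[4,8); WM=4; [0,4) fires=7
i=4 t=8 v=8: → [8,12),[6,10); WM=5
i=5 t=10 v=8: → [10,14),[8,12); WM=7; [2,6) fires=6
i=6 t=13 v=1: → [12,16),[10,14); WM=10; [4,8) fires=10 [6,10) fires=18
i=7 t=5 v=9: DROP (t<10-4); WM=10
i=8 t=7 v=7: → [6,10),[4,8); WM=10
i=9 t=9 v=5: → [8,12),[6,10); WM=10
i=10 t=14 v=7: → [14,18),[12,16); WM=11
i=11 t=14 v=9: → [14,18),[12,16); WM=11
i=12 t=12 v=1: → [12,16),[10,14); WM=11
i=13 t=19 v=3: → [18,22),[16,20); WM=16; [8,12) fires=21 [10,14) fires=10 [12,16) fires=18
i=14 t=22 v=5: → [22,26),[20,24); WM=19; [14,18) fires=16
i=15 t=23 v=4: → [22,26),[20,24); WM=20; [16,20) fires=3
i=16 t=16 v=6: → [16,20),[14,18); WM=20
i=17 t=21 v=5: → [20,24),[18,22); WM=20
i=18 t=25 v=5: → [24,28),[22,26); WM=22; [18,22) fires=8
i=19 t=23 v=9: → [22,26),[20,24); WM=22
i=20 t=27 v=1: → [26,30),[24,28); WM=24; [20,24) fires=23
i=21 t=27 v=3: → [26,30),[24,28); WM=24
i=22 t=27 v=2: → [26,30),[24,28); WM=24
i=23 t=27 v=6: → [26,30),[24,28); WM=24

7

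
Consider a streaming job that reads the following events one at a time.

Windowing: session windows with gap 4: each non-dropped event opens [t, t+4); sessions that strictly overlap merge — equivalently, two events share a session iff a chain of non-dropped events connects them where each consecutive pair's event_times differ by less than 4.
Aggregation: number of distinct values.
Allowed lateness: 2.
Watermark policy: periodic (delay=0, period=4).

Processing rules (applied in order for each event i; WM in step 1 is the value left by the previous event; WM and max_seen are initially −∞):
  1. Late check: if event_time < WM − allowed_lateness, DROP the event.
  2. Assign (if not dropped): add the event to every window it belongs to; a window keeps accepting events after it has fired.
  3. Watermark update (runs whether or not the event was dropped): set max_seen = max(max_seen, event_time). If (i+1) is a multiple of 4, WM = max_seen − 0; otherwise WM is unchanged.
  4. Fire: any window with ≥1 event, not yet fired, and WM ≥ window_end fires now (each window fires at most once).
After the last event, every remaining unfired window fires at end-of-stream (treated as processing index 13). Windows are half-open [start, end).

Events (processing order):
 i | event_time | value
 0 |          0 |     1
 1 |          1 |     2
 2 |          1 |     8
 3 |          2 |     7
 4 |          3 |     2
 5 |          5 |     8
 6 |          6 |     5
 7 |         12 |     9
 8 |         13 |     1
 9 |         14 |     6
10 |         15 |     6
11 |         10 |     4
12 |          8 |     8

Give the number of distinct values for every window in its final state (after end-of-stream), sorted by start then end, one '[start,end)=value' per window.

i=0 t=0 v=1: → [0,4); WM=−∞
i=1 t=1 v=2: → [0,5); WM=−∞
i=2 t=1 v=8: → [0,5); WM=−∞
i=3 t=2 v=7: → [0,6); WM=2
i=4 t=3 v=2: → [0,7); WM=2
i=5 t=5 v=8: → [0,9); WM=2
i=6 t=6 v=5: → [0,10); WM=2
i=7 t=12 v=9: → [12,16); WM=12
i=8 t=13 v=1: → [12,17); WM=12
i=9 t=14 v=6: → [12,18); WM=12
i=10 t=15 v=6: → [12,19); WM=12
i=11 t=10 v=4: → [10,19); WM=15
i=12 t=8 v=8: DROP (t<15-2); WM=15

[0,10)=5 [10,19)=4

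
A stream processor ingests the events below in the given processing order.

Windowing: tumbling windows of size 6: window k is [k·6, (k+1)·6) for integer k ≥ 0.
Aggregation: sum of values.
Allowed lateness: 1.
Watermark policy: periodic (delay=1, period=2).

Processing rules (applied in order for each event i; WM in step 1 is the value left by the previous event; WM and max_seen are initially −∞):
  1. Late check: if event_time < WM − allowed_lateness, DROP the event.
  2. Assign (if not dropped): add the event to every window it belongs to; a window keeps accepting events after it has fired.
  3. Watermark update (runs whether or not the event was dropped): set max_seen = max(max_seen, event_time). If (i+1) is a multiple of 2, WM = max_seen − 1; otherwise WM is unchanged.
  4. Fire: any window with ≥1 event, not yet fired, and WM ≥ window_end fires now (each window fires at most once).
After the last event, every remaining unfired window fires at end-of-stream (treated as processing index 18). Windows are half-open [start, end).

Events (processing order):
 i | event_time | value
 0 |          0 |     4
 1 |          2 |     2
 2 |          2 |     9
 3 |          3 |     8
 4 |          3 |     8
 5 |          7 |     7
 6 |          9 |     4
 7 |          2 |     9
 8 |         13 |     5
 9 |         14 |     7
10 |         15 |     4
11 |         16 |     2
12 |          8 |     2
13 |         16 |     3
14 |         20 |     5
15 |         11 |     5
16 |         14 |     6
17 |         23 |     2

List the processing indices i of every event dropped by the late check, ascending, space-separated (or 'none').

i=0 t=0 v=4: → [0,6); WM=−∞
i=1 t=2 v=2: → [0,6); WM=1
i=2 t=2 v=9: → [0,6); WM=1
i=3 t=3 v=8: → [0,6); WM=2
i=4 t=3 v=8: → [0,6); WM=2
i=5 t=7 v=7: → [6,12); WM=6; [0,6) fires=31
i=6 t=9 v=4: → [6,12); WM=6
i=7 t=2 v=9: DROP (t<6-1); WM=8
i=8 t=13 v=5: → [12,18); WM=8
i=9 t=14 v=7: → [12,18); WM=13; [6,12) fires=11
i=10 t=15 v=4: → [12,18); WM=13
i=11 t=16 v=2: → [12,18); WM=15
i=12 t=8 v=2: DROP (t<15-1); WM=15
i=13 t=16 v=3: → [12,18); WM=15
i=14 t=20 v=5: → [18,24); WM=15
i=15 t=11 v=5: DROP (t<15-1); WM=19; [12,18) fires=21
i=16 t=14 v=6: DROP (t<19-1); WM=19
i=17 t=23 v=2: → [18,24); WM=22

7 12 15 16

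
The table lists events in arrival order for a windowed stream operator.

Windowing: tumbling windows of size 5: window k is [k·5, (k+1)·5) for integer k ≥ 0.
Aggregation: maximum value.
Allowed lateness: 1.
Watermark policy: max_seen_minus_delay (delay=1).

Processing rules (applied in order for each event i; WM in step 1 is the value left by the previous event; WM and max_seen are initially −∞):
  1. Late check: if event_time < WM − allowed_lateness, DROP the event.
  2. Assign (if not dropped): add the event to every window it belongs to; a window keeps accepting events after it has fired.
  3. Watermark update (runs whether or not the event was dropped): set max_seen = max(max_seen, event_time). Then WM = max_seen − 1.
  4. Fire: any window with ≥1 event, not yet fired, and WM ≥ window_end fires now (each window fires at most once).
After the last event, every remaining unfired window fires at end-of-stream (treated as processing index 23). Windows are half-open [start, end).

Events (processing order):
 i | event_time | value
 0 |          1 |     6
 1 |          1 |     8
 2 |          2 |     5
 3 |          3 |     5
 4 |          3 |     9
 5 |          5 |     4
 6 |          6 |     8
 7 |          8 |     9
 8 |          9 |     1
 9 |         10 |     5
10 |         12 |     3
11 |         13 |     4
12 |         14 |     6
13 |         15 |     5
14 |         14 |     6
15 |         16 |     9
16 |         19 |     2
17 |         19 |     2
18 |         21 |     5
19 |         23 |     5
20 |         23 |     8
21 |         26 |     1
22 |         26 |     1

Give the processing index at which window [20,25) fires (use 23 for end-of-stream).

i=0 t=1 v=6: → [0,5); WM=0
i=1 t=1 v=8: → [0,5); WM=0
i=2 t=2 v=5: → [0,5); WM=1
i=3 t=3 v=5: → [0,5); WM=2
i=4 t=3 v=9: → [0,5); WM=2
i=5 t=5 v=4: → [5,10); WM=4
i=6 t=6 v=8: → [5,10); WM=5; [0,5) fires=9
i=7 t=8 v=9: → [5,10); WM=7
i=8 t=9 v=1: → [5,10); WM=8
i=9 t=10 v=5: → [10,15); WM=9
i=10 t=12 v=3: → [10,15); WM=11; [5,10) fires=9
i=11 t=13 v=4: → [10,15); WM=12
i=12 t=14 v=6: → [10,15); WM=13
i=13 t=15 v=5: → [15,20); WM=14
i=14 t=14 v=6: → [10,15); WM=14
i=15 t=16 v=9: → [15,20); WM=15; [10,15) fires=6
i=16 t=19 v=2: → [15,20); WM=18
i=17 t=19 v=2: → [15,20); WM=18
i=18 t=21 v=5: → [20,25); WM=20; [15,20) fires=9
i=19 t=23 v=5: → [20,25); WM=22
i=20 t=23 v=8: → [20,25); WM=22
i=21 t=26 v=1: → [25,30); WM=25; [20,25) fires=8
i=22 t=26 v=1: → [25,30); WM=25

21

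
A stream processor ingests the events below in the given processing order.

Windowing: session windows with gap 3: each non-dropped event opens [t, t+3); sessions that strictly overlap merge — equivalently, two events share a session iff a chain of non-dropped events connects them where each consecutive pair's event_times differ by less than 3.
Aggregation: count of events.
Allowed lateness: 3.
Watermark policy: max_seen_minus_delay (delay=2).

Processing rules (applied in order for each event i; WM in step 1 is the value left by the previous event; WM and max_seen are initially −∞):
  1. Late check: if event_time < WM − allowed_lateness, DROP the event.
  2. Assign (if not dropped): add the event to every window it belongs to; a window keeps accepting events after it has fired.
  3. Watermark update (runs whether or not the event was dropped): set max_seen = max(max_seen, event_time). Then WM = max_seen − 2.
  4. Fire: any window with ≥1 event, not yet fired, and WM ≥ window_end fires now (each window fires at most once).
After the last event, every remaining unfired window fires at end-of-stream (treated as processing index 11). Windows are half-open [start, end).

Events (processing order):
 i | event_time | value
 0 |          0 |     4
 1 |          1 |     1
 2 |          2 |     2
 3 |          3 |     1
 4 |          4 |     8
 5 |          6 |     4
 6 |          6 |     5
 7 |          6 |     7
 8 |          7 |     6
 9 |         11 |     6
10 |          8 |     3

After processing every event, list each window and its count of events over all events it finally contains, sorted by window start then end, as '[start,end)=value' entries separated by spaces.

[0,11)=10 [11,14)=1

i=0 t=0 v=4: → [0,3); WM=-2
i=1 t=1 v=1: → [0,4); WM=-1
i=2 t=2 v=2: → [0,5); WM=0
i=3 t=3 v=1: → [0,6); WM=1
i=4 t=4 v=8: → [0,7); WM=2
i=5 t=6 v=4: → [0,9); WM=4
i=6 t=6 v=5: → [0,9); WM=4
i=7 t=6 v=7: → [0,9); WM=4
i=8 t=7 v=6: → [0,10); WM=5
i=9 t=11 v=6: → [11,14); WM=9
i=10 t=8 v=3: → [0,11); WM=9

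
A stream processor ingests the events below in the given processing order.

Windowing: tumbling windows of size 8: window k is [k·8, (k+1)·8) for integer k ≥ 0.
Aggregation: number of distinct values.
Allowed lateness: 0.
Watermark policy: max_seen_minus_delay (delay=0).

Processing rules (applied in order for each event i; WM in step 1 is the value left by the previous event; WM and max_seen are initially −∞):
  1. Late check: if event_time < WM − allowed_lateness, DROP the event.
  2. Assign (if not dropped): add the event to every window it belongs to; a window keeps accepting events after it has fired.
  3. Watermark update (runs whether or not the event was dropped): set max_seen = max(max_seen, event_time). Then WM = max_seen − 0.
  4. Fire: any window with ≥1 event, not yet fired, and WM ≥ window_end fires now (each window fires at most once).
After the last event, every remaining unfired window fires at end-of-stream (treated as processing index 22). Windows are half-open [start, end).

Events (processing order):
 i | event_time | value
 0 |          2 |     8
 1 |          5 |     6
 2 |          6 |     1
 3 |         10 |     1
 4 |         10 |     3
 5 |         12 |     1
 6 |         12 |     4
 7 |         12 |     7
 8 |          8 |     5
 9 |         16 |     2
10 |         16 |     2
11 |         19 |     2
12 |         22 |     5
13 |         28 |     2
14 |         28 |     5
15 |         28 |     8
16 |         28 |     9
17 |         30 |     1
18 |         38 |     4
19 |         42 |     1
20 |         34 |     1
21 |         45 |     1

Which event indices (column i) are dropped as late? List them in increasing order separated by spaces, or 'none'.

8 20

i=0 t=2 v=8: → [0,8); WM=2
i=1 t=5 v=6: → [0,8); WM=5
i=2 t=6 v=1: → [0,8); WM=6
i=3 t=10 v=1: → [8,16); WM=10; [0,8) fires=3
i=4 t=10 v=3: → [8,16); WM=10
i=5 t=12 v=1: → [8,16); WM=12
i=6 t=12 v=4: → [8,16); WM=12
i=7 t=12 v=7: → [8,16); WM=12
i=8 t=8 v=5: DROP (t<12-0); WM=12
i=9 t=16 v=2: → [16,24); WM=16; [8,16) fires=4
i=10 t=16 v=2: → [16,24); WM=16
i=11 t=19 v=2: → [16,24); WM=19
i=12 t=22 v=5: → [16,24); WM=22
i=13 t=28 v=2: → [24,32); WM=28; [16,24) fires=2
i=14 t=28 v=5: → [24,32); WM=28
i=15 t=28 v=8: → [24,32); WM=28
i=16 t=28 v=9: → [24,32); WM=28
i=17 t=30 v=1: → [24,32); WM=30
i=18 t=38 v=4: → [32,40); WM=38; [24,32) fires=5
i=19 t=42 v=1: → [40,48); WM=42; [32,40) fires=1
i=20 t=34 v=1: DROP (t<42-0); WM=42
i=21 t=45 v=1: → [40,48); WM=45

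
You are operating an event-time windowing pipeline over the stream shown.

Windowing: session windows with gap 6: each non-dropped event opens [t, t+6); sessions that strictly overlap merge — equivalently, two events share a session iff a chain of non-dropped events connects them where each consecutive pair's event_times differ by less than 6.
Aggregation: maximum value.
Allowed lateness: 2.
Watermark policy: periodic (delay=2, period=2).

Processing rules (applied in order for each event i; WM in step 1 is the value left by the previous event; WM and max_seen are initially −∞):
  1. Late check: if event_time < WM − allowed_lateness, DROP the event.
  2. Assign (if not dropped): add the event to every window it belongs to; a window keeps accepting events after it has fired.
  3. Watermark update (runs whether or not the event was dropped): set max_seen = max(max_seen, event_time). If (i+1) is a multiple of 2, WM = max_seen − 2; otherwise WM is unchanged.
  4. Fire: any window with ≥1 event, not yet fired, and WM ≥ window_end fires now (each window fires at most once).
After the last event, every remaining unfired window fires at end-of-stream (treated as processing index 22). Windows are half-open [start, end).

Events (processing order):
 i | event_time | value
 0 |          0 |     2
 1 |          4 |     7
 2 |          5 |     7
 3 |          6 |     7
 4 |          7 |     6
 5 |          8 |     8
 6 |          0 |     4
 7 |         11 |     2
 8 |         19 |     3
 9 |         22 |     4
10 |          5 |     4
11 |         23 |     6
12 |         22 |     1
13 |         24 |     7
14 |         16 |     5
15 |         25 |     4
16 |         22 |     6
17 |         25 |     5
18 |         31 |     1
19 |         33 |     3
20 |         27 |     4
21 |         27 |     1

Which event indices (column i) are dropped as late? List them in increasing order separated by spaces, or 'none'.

6 10 14 20 21

i=0 t=0 v=2: → [0,6); WM=−∞
i=1 t=4 v=7: → [0,10); WM=2
i=2 t=5 v=7: → [0,11); WM=2
i=3 t=6 v=7: → [0,12); WM=4
i=4 t=7 v=6: → [0,13); WM=4
i=5 t=8 v=8: → [0,14); WM=6
i=6 t=0 v=4: DROP (t<6-2); WM=6
i=7 t=11 v=2: → [0,17); WM=9
i=8 t=19 v=3: → [19,25); WM=9
i=9 t=22 v=4: → [19,28); WM=20
i=10 t=5 v=4: DROP (t<20-2); WM=20
i=11 t=23 v=6: → [19,29); WM=21
i=12 t=22 v=1: → [19,29); WM=21
i=13 t=24 v=7: → [19,30); WM=22
i=14 t=16 v=5: DROP (t<22-2); WM=22
i=15 t=25 v=4: → [19,31); WM=23
i=16 t=22 v=6: → [19,31); WM=23
i=17 t=25 v=5: → [19,31); WM=23
i=18 t=31 v=1: → [31,37); WM=23
i=19 t=33 v=3: → [31,39); WM=31
i=20 t=27 v=4: DROP (t<31-2); WM=31
i=21 t=27 v=1: DROP (t<31-2); WM=31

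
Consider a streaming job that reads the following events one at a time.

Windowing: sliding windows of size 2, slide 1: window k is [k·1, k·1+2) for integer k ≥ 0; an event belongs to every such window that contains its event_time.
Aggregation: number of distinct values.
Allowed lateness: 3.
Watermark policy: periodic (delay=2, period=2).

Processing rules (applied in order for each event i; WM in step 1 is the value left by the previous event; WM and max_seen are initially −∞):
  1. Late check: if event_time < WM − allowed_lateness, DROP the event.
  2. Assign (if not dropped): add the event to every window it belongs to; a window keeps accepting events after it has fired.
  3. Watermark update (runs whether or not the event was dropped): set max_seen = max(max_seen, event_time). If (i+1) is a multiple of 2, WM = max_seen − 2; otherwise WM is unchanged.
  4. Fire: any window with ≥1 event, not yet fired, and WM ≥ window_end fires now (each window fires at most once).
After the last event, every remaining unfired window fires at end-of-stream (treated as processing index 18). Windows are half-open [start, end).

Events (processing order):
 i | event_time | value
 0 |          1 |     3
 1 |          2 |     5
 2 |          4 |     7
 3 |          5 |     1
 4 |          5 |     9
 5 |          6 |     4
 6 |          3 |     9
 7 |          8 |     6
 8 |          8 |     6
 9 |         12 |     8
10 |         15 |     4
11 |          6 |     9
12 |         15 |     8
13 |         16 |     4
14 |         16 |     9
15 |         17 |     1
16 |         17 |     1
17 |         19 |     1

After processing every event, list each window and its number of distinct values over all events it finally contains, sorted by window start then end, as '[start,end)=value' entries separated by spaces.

i=0 t=1 v=3: → [1,3),[0,2); WM=−∞
i=1 t=2 v=5: → [2,4),[1,3); WM=0
i=2 t=4 v=7: → [4,6),[3,5); WM=0
i=3 t=5 v=1: → [5,7),[4,6); WM=3; [0,2) fires=1 [1,3) fires=2
i=4 t=5 v=9: → [5,7),[4,6); WM=3
i=5 t=6 v=4: → [6,8),[5,7); WM=4; [2,4) fires=1
i=6 t=3 v=9: → [3,5),[2,4); WM=4
i=7 t=8 v=6: → [8,10),[7,9); WM=6; [3,5) fires=2 [4,6) fires=3
i=8 t=8 v=6: → [8,10),[7,9); WM=6
i=9 t=12 v=8: → [12,14),[11,13); WM=10; [5,7) fires=3 [6,8) fires=1 [7,9) fires=1 [8,10) fires=1
i=10 t=15 v=4: → [15,17),[14,16); WM=10
i=11 t=6 v=9: DROP (t<10-3); WM=13; [11,13) fires=1
i=12 t=15 v=8: → [15,17),[14,16); WM=13
i=13 t=16 v=4: → [16,18),[15,17); WM=14; [12,14) fires=1
i=14 t=16 v=9: → [16,18),[15,17); WM=14
i=15 t=17 v=1: → [17,19),[16,18); WM=15
i=16 t=17 v=1: → [17,19),[16,18); WM=15
i=17 t=19 v=1: → [19,21),[18,20); WM=17; [14,16) fires=2 [15,17) fires=3

[0,2)=1 [1,3)=2 [2,4)=2 [3,5)=2 [4,6)=3 [5,7)=3 [6,8)=1 [7,9)=1 [8,10)=1 [11,13)=1 [12,14)=1 [14,16)=2 [15,17)=3 [16,18)=3 [17,19)=1 [18,20)=1 [19,21)=1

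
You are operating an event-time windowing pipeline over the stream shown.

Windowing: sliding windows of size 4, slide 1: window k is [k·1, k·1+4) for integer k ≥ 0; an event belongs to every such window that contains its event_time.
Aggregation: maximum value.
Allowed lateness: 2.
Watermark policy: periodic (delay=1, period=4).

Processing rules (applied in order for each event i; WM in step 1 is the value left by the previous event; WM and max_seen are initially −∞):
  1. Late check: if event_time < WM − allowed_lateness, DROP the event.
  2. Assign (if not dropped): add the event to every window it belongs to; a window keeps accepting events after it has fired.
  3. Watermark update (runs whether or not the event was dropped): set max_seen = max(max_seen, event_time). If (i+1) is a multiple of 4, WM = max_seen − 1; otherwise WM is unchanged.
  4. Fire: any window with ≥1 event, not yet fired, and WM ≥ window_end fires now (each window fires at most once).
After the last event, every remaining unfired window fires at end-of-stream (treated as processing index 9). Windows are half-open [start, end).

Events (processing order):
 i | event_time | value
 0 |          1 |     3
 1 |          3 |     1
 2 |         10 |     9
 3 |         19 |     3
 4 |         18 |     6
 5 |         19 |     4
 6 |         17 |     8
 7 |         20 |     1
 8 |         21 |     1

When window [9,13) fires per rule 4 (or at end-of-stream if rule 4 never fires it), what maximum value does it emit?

i=0 t=1 v=3: → [1,5),[0,4); WM=−∞
i=1 t=3 v=1: → [3,7),[2,6),[1,5),[0,4); WM=−∞
i=2 t=10 v=9: → [10,14),[9,13),[8,12),[7,11); WM=−∞
i=3 t=19 v=3: → [19,23),[18,22),[17,21),[16,20); WM=18; [0,4) fires=3 [1,5) fires=3 [2,6) fires=1 [3,7) fires=1 [7,11) fires=9 [8,12) fires=9 [9,13) fires=9 [10,14) fires=9
i=4 t=18 v=6: → [18,22),[17,21),[16,20),[15,19); WM=18
i=5 t=19 v=4: → [19,23),[18,22),[17,21),[16,20); WM=18
i=6 t=17 v=8: → [17,21),[16,20),[15,19),[14,18); WM=18; [14,18) fires=8
i=7 t=20 v=1: → [20,24),[19,23),[18,22),[17,21); WM=19; [15,19) fires=8
i=8 t=21 v=1: → [21,25),[20,24),[19,23),[18,22); WM=19

9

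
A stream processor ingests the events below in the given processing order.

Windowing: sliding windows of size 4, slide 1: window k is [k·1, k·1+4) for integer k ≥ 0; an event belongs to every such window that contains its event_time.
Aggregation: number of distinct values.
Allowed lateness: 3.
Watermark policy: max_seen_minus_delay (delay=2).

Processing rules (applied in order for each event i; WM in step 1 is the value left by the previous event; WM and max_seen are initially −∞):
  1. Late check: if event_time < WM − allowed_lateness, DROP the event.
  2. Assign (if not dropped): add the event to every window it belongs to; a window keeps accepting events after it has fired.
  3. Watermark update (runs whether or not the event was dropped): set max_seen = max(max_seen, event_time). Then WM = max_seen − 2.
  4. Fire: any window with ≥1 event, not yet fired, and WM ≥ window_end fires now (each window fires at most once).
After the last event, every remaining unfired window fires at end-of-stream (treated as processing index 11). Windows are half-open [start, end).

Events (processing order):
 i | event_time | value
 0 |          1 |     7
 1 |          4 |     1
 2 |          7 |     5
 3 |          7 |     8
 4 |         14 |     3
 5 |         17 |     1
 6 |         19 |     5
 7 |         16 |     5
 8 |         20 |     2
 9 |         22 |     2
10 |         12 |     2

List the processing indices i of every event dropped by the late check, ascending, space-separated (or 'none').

10

i=0 t=1 v=7: → [1,5),[0,4); WM=-1
i=1 t=4 v=1: → [4,8),[3,7),[2,6),[1,5); WM=2
i=2 t=7 v=5: → [7,11),[6,10),[5,9),[4,8); WM=5; [0,4) fires=1 [1,5) fires=2
i=3 t=7 v=8: → [7,11),[6,10),[5,9),[4,8); WM=5
i=4 t=14 v=3: → [14,18),[13,17),[12,16),[11,15); WM=12; [2,6) fires=1 [3,7) fires=1 [4,8) fires=3 [5,9) fires=2 [6,10) fires=2 [7,11) fires=2
i=5 t=17 v=1: → [17,21),[16,20),[15,19),[14,18); WM=15; [11,15) fires=1
i=6 t=19 v=5: → [19,23),[18,22),[17,21),[16,20); WM=17; [12,16) fires=1 [13,17) fires=1
i=7 t=16 v=5: → [16,20),[15,19),[14,18),[13,17); WM=17
i=8 t=20 v=2: → [20,24),[19,23),[18,22),[17,21); WM=18; [14,18) fires=3
i=9 t=22 v=2: → [22,26),[21,25),[20,24),[19,23); WM=20; [15,19) fires=2 [16,20) fires=2
i=10 t=12 v=2: DROP (t<20-3); WM=20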